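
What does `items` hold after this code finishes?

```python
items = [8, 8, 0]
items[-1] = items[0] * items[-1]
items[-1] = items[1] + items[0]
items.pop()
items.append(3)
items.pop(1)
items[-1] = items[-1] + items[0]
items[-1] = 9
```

[8, 9]

items[-1] = items[0]*items[-1] = 8*0 = 0 → [8, 8, 0]
items[-1] = items[1]+items[0] = 8+8 = 16 → [8, 8, 16]
pop() removes 16 → [8, 8]
append 3 → [8, 8, 3]
pop(1) removes 8 → [8, 3]
items[-1] = items[-1]+items[0] = 3+8 = 11 → [8, 11]
items[-1] = 9 → [8, 9]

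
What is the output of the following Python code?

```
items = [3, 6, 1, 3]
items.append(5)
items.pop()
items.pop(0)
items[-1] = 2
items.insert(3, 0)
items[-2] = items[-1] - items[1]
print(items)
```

[6, 1, -1, 0]

append 5 → [3, 6, 1, 3, 5]
pop() removes 5 → [3, 6, 1, 3]
pop(0) removes 3 → [6, 1, 3]
items[-1] = 2 → [6, 1, 2]
insert 0 at 3 → [6, 1, 2, 0]
items[-2] = items[-1]-items[1] = 0-1 = -1 → [6, 1, -1, 0]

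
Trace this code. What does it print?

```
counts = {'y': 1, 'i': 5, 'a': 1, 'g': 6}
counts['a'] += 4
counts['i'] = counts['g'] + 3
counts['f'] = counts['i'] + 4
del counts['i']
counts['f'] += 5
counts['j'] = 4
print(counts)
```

{'y': 1, 'a': 5, 'g': 6, 'f': 18, 'j': 4}

counts['a'] = 1+4 = 5 → {'y': 1, 'i': 5, 'a': 5, 'g': 6}
counts['i'] = counts['g']+3 = 9 → {'y': 1, 'i': 9, 'a': 5, 'g': 6}
counts['f'] = counts['i']+4 = 13 → {'y': 1, 'i': 9, 'a': 5, 'g': 6, 'f': 13}
del 'i' → {'y': 1, 'a': 5, 'g': 6, 'f': 13}
counts['f'] = 13+5 = 18 → {'y': 1, 'a': 5, 'g': 6, 'f': 18}
counts['j'] = 4 → {'y': 1, 'a': 5, 'g': 6, 'f': 18, 'j': 4}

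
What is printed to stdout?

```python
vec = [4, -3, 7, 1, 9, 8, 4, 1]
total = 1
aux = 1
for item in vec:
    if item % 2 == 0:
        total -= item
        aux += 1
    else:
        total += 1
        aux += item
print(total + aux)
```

item=4: even, total = 1-4 = -3; aux=2
item=-3: not even, total = (-3)+1 = -2; aux=-1
item=7: not even, total = (-2)+1 = -1; aux=6
item=1: not even, total = (-1)+1 = 0; aux=7
item=9: not even, total = 0+1 = 1; aux=16
item=8: even, total = 1-8 = -7; aux=17
item=4: even, total = (-7)-4 = -11; aux=18
item=1: not even, total = (-11)+1 = -10; aux=19
total+aux = (-10)+19 = 9

9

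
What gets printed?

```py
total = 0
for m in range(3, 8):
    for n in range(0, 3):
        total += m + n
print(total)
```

90

m=3,n=0: total = 0+3 = 3
m=3,n=1: total = 3+4 = 7
m=3,n=2: total = 7+5 = 12
m=4,n=0: total = 12+4 = 16
m=4,n=1: total = 16+5 = 21
m=4,n=2: total = 21+6 = 27
m=5,n=0: total = 27+5 = 32
m=5,n=1: total = 32+6 = 38
m=5,n=2: total = 38+7 = 45
m=6,n=0: total = 45+6 = 51
m=6,n=1: total = 51+7 = 58
m=6,n=2: total = 58+8 = 66
m=7,n=0: total = 66+7 = 73
m=7,n=1: total = 73+8 = 81
m=7,n=2: total = 81+9 = 90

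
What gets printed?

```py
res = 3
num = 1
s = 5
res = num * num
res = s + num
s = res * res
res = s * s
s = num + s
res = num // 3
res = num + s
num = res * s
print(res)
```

res = 1*1 = 1
res = 5+1 = 6
s = 6*6 = 36
res = 36*36 = 1296
s = 1+36 = 37
res = 1//3 = 0
res = 1+37 = 38
num = 38*37 = 1406

38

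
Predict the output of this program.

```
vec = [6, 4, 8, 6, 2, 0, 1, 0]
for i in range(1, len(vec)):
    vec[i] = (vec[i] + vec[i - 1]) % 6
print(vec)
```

[6, 4, 0, 0, 2, 2, 3, 3]

i=1: vec[1] = (4+6)%6 = 4 → [6, 4, 8, 6, 2, 0, 1, 0]
i=2: vec[2] = (8+4)%6 = 0 → [6, 4, 0, 6, 2, 0, 1, 0]
i=3: vec[3] = (6+0)%6 = 0 → [6, 4, 0, 0, 2, 0, 1, 0]
i=4: vec[4] = (2+0)%6 = 2 → [6, 4, 0, 0, 2, 0, 1, 0]
i=5: vec[5] = (0+2)%6 = 2 → [6, 4, 0, 0, 2, 2, 1, 0]
i=6: vec[6] = (1+2)%6 = 3 → [6, 4, 0, 0, 2, 2, 3, 0]
i=7: vec[7] = (0+3)%6 = 3 → [6, 4, 0, 0, 2, 2, 3, 3]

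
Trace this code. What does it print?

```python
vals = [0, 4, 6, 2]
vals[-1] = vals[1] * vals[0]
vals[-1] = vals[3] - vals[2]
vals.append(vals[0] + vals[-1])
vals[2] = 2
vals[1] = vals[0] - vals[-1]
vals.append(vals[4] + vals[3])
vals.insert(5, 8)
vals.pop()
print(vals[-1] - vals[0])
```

vals[-1] = vals[1]*vals[0] = 4*0 = 0 → [0, 4, 6, 0]
vals[-1] = vals[3]-vals[2] = 0-6 = -6 → [0, 4, 6, -6]
append vals[0]+vals[-1] = 0+(-6) = -6 → [0, 4, 6, -6, -6]
vals[2] = 2 → [0, 4, 2, -6, -6]
vals[1] = vals[0]-vals[-1] = 0-(-6) = 6 → [0, 6, 2, -6, -6]
append vals[4]+vals[3] = (-6)+(-6) = -12 → [0, 6, 2, -6, -6, -12]
insert 8 at 5 → [0, 6, 2, -6, -6, 8, -12]
pop() removes -12 → [0, 6, 2, -6, -6, 8]
vals[-1]-vals[0] = 8-0 = 8

8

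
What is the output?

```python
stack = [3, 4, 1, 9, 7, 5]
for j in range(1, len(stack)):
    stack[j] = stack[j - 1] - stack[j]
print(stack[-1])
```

j=1: stack[1] = 3-4 = -1 → [3, -1, 1, 9, 7, 5]
j=2: stack[2] = (-1)-1 = -2 → [3, -1, -2, 9, 7, 5]
j=3: stack[3] = (-2)-9 = -11 → [3, -1, -2, -11, 7, 5]
j=4: stack[4] = (-11)-7 = -18 → [3, -1, -2, -11, -18, 5]
j=5: stack[5] = (-18)-5 = -23 → [3, -1, -2, -11, -18, -23]

-23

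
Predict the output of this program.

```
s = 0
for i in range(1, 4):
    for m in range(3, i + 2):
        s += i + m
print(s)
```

18

i=2,m=3: s = 0+5 = 5
i=3,m=3: s = 5+6 = 11
i=3,m=4: s = 11+7 = 18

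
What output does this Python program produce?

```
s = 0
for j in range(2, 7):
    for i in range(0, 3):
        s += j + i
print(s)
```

75

j=2,i=0: s = 0+2 = 2
j=2,i=1: s = 2+3 = 5
j=2,i=2: s = 5+4 = 9
j=3,i=0: s = 9+3 = 12
j=3,i=1: s = 12+4 = 16
j=3,i=2: s = 16+5 = 21
j=4,i=0: s = 21+4 = 25
j=4,i=1: s = 25+5 = 30
j=4,i=2: s = 30+6 = 36
j=5,i=0: s = 36+5 = 41
j=5,i=1: s = 41+6 = 47
j=5,i=2: s = 47+7 = 54
j=6,i=0: s = 54+6 = 60
j=6,i=1: s = 60+7 = 67
j=6,i=2: s = 67+8 = 75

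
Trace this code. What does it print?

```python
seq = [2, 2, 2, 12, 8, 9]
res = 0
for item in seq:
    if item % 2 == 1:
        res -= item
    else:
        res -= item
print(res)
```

item=2: not odd, res = 0-2 = -2
item=2: not odd, res = (-2)-2 = -4
item=2: not odd, res = (-4)-2 = -6
item=12: not odd, res = (-6)-12 = -18
item=8: not odd, res = (-18)-8 = -26
item=9: odd, res = (-26)-9 = -35

-35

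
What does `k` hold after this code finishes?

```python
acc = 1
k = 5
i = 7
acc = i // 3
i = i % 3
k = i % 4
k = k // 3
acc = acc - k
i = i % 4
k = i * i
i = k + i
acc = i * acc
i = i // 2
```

acc = 7//3 = 2
i = 7%3 = 1
k = 1%4 = 1
k = 1//3 = 0
acc = 2-0 = 2
i = 1%4 = 1
k = 1*1 = 1
i = 1+1 = 2
acc = 2*2 = 4
i = 2//2 = 1

1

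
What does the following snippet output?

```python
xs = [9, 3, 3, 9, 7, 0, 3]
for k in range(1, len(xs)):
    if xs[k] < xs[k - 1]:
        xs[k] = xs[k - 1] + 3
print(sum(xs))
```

k=1: 3<9, xs[1] = 9+3 = 12 → [9, 12, 3, 9, 7, 0, 3]
k=2: 3<12, xs[2] = 12+3 = 15 → [9, 12, 15, 9, 7, 0, 3]
k=3: 9<15, xs[3] = 15+3 = 18 → [9, 12, 15, 18, 7, 0, 3]
k=4: 7<18, xs[4] = 18+3 = 21 → [9, 12, 15, 18, 21, 0, 3]
k=5: 0<21, xs[5] = 21+3 = 24 → [9, 12, 15, 18, 21, 24, 3]
k=6: 3<24, xs[6] = 24+3 = 27 → [9, 12, 15, 18, 21, 24, 27]
sum = 126

126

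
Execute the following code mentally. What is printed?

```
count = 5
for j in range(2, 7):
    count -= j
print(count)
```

j=2: count = 5-2 = 3
j=3: count = 3-3 = 0
j=4: count = 0-4 = -4
j=5: count = (-4)-5 = -9
j=6: count = (-9)-6 = -15

-15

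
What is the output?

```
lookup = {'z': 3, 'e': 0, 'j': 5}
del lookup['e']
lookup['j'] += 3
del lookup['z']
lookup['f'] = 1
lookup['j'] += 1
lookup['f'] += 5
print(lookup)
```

del 'e' → {'z': 3, 'j': 5}
lookup['j'] = 5+3 = 8 → {'z': 3, 'j': 8}
del 'z' → {'j': 8}
lookup['f'] = 1 → {'j': 8, 'f': 1}
lookup['j'] = 8+1 = 9 → {'j': 9, 'f': 1}
lookup['f'] = 1+5 = 6 → {'j': 9, 'f': 6}

{'j': 9, 'f': 6}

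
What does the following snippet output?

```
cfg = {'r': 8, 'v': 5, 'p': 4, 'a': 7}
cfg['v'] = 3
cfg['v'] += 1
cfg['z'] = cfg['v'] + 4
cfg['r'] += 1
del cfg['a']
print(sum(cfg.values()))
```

cfg['v'] = 3 → {'r': 8, 'v': 3, 'p': 4, 'a': 7}
cfg['v'] = 3+1 = 4 → {'r': 8, 'v': 4, 'p': 4, 'a': 7}
cfg['z'] = cfg['v']+4 = 8 → {'r': 8, 'v': 4, 'p': 4, 'a': 7, 'z': 8}
cfg['r'] = 8+1 = 9 → {'r': 9, 'v': 4, 'p': 4, 'a': 7, 'z': 8}
del 'a' → {'r': 9, 'v': 4, 'p': 4, 'z': 8}
sum of values = 25

25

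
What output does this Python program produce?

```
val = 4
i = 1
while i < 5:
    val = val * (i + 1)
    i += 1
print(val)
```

480

i=1: val = 4*2 = 8
i=2: val = 8*3 = 24
i=3: val = 24*4 = 96
i=4: val = 96*5 = 480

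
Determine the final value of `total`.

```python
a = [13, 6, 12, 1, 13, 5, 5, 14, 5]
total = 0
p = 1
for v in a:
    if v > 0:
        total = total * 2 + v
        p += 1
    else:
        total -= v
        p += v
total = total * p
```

51970

v=13: >0, total = 0*2+13 = 13; p=2
v=6: >0, total = 13*2+6 = 32; p=3
v=12: >0, total = 32*2+12 = 76; p=4
v=1: >0, total = 76*2+1 = 153; p=5
v=13: >0, total = 153*2+13 = 319; p=6
v=5: >0, total = 319*2+5 = 643; p=7
v=5: >0, total = 643*2+5 = 1291; p=8
v=14: >0, total = 1291*2+14 = 2596; p=9
v=5: >0, total = 2596*2+5 = 5197; p=10
total*p = 5197*10 = 51970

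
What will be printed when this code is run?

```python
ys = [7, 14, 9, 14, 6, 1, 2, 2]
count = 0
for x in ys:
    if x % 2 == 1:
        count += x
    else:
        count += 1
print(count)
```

x=7: odd, count = 0+7 = 7
x=14: not odd, count = 7+1 = 8
x=9: odd, count = 8+9 = 17
x=14: not odd, count = 17+1 = 18
x=6: not odd, count = 18+1 = 19
x=1: odd, count = 19+1 = 20
x=2: not odd, count = 20+1 = 21
x=2: not odd, count = 21+1 = 22

22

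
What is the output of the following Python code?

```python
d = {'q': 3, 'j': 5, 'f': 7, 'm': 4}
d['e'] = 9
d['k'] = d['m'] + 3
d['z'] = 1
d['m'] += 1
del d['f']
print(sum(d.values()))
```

d['e'] = 9 → {'q': 3, 'j': 5, 'f': 7, 'm': 4, 'e': 9}
d['k'] = d['m']+3 = 7 → {'q': 3, 'j': 5, 'f': 7, 'm': 4, 'e': 9, 'k': 7}
d['z'] = 1 → {'q': 3, 'j': 5, 'f': 7, 'm': 4, 'e': 9, 'k': 7, 'z': 1}
d['m'] = 4+1 = 5 → {'q': 3, 'j': 5, 'f': 7, 'm': 5, 'e': 9, 'k': 7, 'z': 1}
del 'f' → {'q': 3, 'j': 5, 'm': 5, 'e': 9, 'k': 7, 'z': 1}
sum of values = 30

30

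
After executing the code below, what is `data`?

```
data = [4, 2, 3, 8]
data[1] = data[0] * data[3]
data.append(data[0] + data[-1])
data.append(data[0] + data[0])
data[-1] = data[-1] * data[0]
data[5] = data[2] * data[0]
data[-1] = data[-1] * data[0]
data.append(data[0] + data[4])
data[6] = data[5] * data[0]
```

data[1] = data[0]*data[3] = 4*8 = 32 → [4, 32, 3, 8]
append data[0]+data[-1] = 4+8 = 12 → [4, 32, 3, 8, 12]
append data[0]+data[0] = 4+4 = 8 → [4, 32, 3, 8, 12, 8]
data[-1] = data[-1]*data[0] = 8*4 = 32 → [4, 32, 3, 8, 12, 32]
data[5] = data[2]*data[0] = 3*4 = 12 → [4, 32, 3, 8, 12, 12]
data[-1] = data[-1]*data[0] = 12*4 = 48 → [4, 32, 3, 8, 12, 48]
append data[0]+data[4] = 4+12 = 16 → [4, 32, 3, 8, 12, 48, 16]
data[6] = data[5]*data[0] = 48*4 = 192 → [4, 32, 3, 8, 12, 48, 192]

[4, 32, 3, 8, 12, 48, 192]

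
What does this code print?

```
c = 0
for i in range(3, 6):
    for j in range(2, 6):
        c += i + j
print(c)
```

90

i=3,j=2: c = 0+5 = 5
i=3,j=3: c = 5+6 = 11
i=3,j=4: c = 11+7 = 18
i=3,j=5: c = 18+8 = 26
i=4,j=2: c = 26+6 = 32
i=4,j=3: c = 32+7 = 39
i=4,j=4: c = 39+8 = 47
i=4,j=5: c = 47+9 = 56
i=5,j=2: c = 56+7 = 63
i=5,j=3: c = 63+8 = 71
i=5,j=4: c = 71+9 = 80
i=5,j=5: c = 80+10 = 90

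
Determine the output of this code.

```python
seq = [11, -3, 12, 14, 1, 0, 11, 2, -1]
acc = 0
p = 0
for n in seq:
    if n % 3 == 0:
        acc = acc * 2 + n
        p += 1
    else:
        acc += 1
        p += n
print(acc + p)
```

68

n=11: not %3==0, acc = 0+1 = 1; p=11
n=-3: %3==0, acc = 1*2+(-3) = -1; p=12
n=12: %3==0, acc = (-1)*2+12 = 10; p=13
n=14: not %3==0, acc = 10+1 = 11; p=27
n=1: not %3==0, acc = 11+1 = 12; p=28
n=0: %3==0, acc = 12*2+0 = 24; p=29
n=11: not %3==0, acc = 24+1 = 25; p=40
n=2: not %3==0, acc = 25+1 = 26; p=42
n=-1: not %3==0, acc = 26+1 = 27; p=41
acc+p = 27+41 = 68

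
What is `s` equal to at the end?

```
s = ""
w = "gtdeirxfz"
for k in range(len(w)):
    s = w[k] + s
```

k=0: prepend 'g' → 'g'
k=1: prepend 't' → 'tg'
k=2: prepend 'd' → 'dtg'
k=3: prepend 'e' → 'edtg'
k=4: prepend 'i' → 'iedtg'
k=5: prepend 'r' → 'riedtg'
k=6: prepend 'x' → 'xriedtg'
k=7: prepend 'f' → 'fxriedtg'
k=8: prepend 'z' → 'zfxriedtg'

'zfxriedtg'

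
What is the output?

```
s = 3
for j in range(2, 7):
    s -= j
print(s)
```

j=2: s = 3-2 = 1
j=3: s = 1-3 = -2
j=4: s = (-2)-4 = -6
j=5: s = (-6)-5 = -11
j=6: s = (-11)-6 = -17

-17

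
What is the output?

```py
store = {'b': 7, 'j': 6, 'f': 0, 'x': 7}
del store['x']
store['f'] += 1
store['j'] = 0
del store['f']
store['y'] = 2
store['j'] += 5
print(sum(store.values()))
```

del 'x' → {'b': 7, 'j': 6, 'f': 0}
store['f'] = 0+1 = 1 → {'b': 7, 'j': 6, 'f': 1}
store['j'] = 0 → {'b': 7, 'j': 0, 'f': 1}
del 'f' → {'b': 7, 'j': 0}
store['y'] = 2 → {'b': 7, 'j': 0, 'y': 2}
store['j'] = 0+5 = 5 → {'b': 7, 'j': 5, 'y': 2}
sum of values = 14

14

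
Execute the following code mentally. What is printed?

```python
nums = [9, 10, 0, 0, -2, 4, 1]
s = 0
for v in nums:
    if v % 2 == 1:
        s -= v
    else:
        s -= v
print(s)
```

v=9: odd, s = 0-9 = -9
v=10: not odd, s = (-9)-10 = -19
v=0: not odd, s = (-19)-0 = -19
v=0: not odd, s = (-19)-0 = -19
v=-2: not odd, s = (-19)-(-2) = -17
v=4: not odd, s = (-17)-4 = -21
v=1: odd, s = (-21)-1 = -22

-22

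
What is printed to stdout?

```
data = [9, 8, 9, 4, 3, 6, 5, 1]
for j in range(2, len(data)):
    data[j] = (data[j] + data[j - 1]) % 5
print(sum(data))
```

25

j=2: data[2] = (9+8)%5 = 2 → [9, 8, 2, 4, 3, 6, 5, 1]
j=3: data[3] = (4+2)%5 = 1 → [9, 8, 2, 1, 3, 6, 5, 1]
j=4: data[4] = (3+1)%5 = 4 → [9, 8, 2, 1, 4, 6, 5, 1]
j=5: data[5] = (6+4)%5 = 0 → [9, 8, 2, 1, 4, 0, 5, 1]
j=6: data[6] = (5+0)%5 = 0 → [9, 8, 2, 1, 4, 0, 0, 1]
j=7: data[7] = (1+0)%5 = 1 → [9, 8, 2, 1, 4, 0, 0, 1]
sum = 25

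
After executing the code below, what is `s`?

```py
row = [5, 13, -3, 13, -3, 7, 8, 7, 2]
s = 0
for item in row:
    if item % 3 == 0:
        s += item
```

item=5: not %3==0
item=13: not %3==0
item=-3: %3==0, s = 0+(-3) = -3
item=13: not %3==0
item=-3: %3==0, s = (-3)+(-3) = -6
item=7: not %3==0
item=8: not %3==0
item=7: not %3==0
item=2: not %3==0

-6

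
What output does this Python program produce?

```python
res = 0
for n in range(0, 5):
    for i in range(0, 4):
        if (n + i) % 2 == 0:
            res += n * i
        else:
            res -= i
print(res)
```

12

n=0,i=0: even sum, res = 0+0 = 0
n=0,i=1: odd sum, res = 0-1 = -1
n=0,i=2: even sum, res = (-1)+0 = -1
n=0,i=3: odd sum, res = (-1)-3 = -4
n=1,i=0: odd sum, res = (-4)-0 = -4
n=1,i=1: even sum, res = (-4)+1 = -3
n=1,i=2: odd sum, res = (-3)-2 = -5
n=1,i=3: even sum, res = (-5)+3 = -2
n=2,i=0: even sum, res = (-2)+0 = -2
n=2,i=1: odd sum, res = (-2)-1 = -3
n=2,i=2: even sum, res = (-3)+4 = 1
n=2,i=3: odd sum, res = 1-3 = -2
n=3,i=0: odd sum, res = (-2)-0 = -2
n=3,i=1: even sum, res = (-2)+3 = 1
n=3,i=2: odd sum, res = 1-2 = -1
n=3,i=3: even sum, res = (-1)+9 = 8
n=4,i=0: even sum, res = 8+0 = 8
n=4,i=1: odd sum, res = 8-1 = 7
n=4,i=2: even sum, res = 7+8 = 15
n=4,i=3: odd sum, res = 15-3 = 12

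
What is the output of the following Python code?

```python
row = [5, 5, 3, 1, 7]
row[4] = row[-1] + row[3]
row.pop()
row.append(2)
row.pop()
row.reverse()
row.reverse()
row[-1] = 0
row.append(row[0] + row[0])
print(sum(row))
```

23

row[4] = row[-1]+row[3] = 7+1 = 8 → [5, 5, 3, 1, 8]
pop() removes 8 → [5, 5, 3, 1]
append 2 → [5, 5, 3, 1, 2]
pop() removes 2 → [5, 5, 3, 1]
reverse → [1, 3, 5, 5]
reverse → [5, 5, 3, 1]
row[-1] = 0 → [5, 5, 3, 0]
append row[0]+row[0] = 5+5 = 10 → [5, 5, 3, 0, 10]
sum = 23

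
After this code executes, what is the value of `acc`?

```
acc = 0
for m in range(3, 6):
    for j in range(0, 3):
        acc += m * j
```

m=3,j=0: acc = 0+0 = 0
m=3,j=1: acc = 0+3 = 3
m=3,j=2: acc = 3+6 = 9
m=4,j=0: acc = 9+0 = 9
m=4,j=1: acc = 9+4 = 13
m=4,j=2: acc = 13+8 = 21
m=5,j=0: acc = 21+0 = 21
m=5,j=1: acc = 21+5 = 26
m=5,j=2: acc = 26+10 = 36

36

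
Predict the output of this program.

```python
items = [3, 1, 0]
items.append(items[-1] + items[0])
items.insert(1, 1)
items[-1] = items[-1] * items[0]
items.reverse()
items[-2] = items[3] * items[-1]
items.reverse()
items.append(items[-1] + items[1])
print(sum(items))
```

28

append items[-1]+items[0] = 0+3 = 3 → [3, 1, 0, 3]
insert 1 at 1 → [3, 1, 1, 0, 3]
items[-1] = items[-1]*items[0] = 3*3 = 9 → [3, 1, 1, 0, 9]
reverse → [9, 0, 1, 1, 3]
items[-2] = items[3]*items[-1] = 1*3 = 3 → [9, 0, 1, 3, 3]
reverse → [3, 3, 1, 0, 9]
append items[-1]+items[1] = 9+3 = 12 → [3, 3, 1, 0, 9, 12]
sum = 28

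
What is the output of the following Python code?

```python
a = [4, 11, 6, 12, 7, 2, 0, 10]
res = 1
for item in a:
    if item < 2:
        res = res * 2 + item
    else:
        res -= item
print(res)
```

-92

item=4: not <2, res = 1-4 = -3
item=11: not <2, res = (-3)-11 = -14
item=6: not <2, res = (-14)-6 = -20
item=12: not <2, res = (-20)-12 = -32
item=7: not <2, res = (-32)-7 = -39
item=2: not <2, res = (-39)-2 = -41
item=0: <2, res = (-41)*2+0 = -82
item=10: not <2, res = (-82)-10 = -92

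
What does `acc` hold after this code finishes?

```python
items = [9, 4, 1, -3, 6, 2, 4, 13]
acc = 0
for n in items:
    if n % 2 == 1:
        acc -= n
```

-20

n=9: odd, acc = 0-9 = -9
n=4: not odd
n=1: odd, acc = (-9)-1 = -10
n=-3: odd, acc = (-10)-(-3) = -7
n=6: not odd
n=2: not odd
n=4: not odd
n=13: odd, acc = (-7)-13 = -20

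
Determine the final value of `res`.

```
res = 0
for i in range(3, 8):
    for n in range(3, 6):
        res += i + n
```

135

i=3,n=3: res = 0+6 = 6
i=3,n=4: res = 6+7 = 13
i=3,n=5: res = 13+8 = 21
i=4,n=3: res = 21+7 = 28
i=4,n=4: res = 28+8 = 36
i=4,n=5: res = 36+9 = 45
i=5,n=3: res = 45+8 = 53
i=5,n=4: res = 53+9 = 62
i=5,n=5: res = 62+10 = 72
i=6,n=3: res = 72+9 = 81
i=6,n=4: res = 81+10 = 91
i=6,n=5: res = 91+11 = 102
i=7,n=3: res = 102+10 = 112
i=7,n=4: res = 112+11 = 123
i=7,n=5: res = 123+12 = 135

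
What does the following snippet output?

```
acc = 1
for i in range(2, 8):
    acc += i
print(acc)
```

i=2: acc = 1+2 = 3
i=3: acc = 3+3 = 6
i=4: acc = 6+4 = 10
i=5: acc = 10+5 = 15
i=6: acc = 15+6 = 21
i=7: acc = 21+7 = 28

28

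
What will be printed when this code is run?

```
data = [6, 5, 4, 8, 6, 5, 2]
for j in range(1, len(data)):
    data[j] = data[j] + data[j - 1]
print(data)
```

j=1: data[1] = 5+6 = 11 → [6, 11, 4, 8, 6, 5, 2]
j=2: data[2] = 4+11 = 15 → [6, 11, 15, 8, 6, 5, 2]
j=3: data[3] = 8+15 = 23 → [6, 11, 15, 23, 6, 5, 2]
j=4: data[4] = 6+23 = 29 → [6, 11, 15, 23, 29, 5, 2]
j=5: data[5] = 5+29 = 34 → [6, 11, 15, 23, 29, 34, 2]
j=6: data[6] = 2+34 = 36 → [6, 11, 15, 23, 29, 34, 36]

[6, 11, 15, 23, 29, 34, 36]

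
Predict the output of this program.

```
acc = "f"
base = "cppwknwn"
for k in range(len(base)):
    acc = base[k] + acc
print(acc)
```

nwnkwppcf

k=0: prepend 'c' → 'cf'
k=1: prepend 'p' → 'pcf'
k=2: prepend 'p' → 'ppcf'
k=3: prepend 'w' → 'wppcf'
k=4: prepend 'k' → 'kwppcf'
k=5: prepend 'n' → 'nkwppcf'
k=6: prepend 'w' → 'wnkwppcf'
k=7: prepend 'n' → 'nwnkwppcf'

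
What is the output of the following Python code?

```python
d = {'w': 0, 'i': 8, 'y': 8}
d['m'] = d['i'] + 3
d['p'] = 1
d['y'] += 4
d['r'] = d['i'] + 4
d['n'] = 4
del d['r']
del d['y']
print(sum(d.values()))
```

24

d['m'] = d['i']+3 = 11 → {'w': 0, 'i': 8, 'y': 8, 'm': 11}
d['p'] = 1 → {'w': 0, 'i': 8, 'y': 8, 'm': 11, 'p': 1}
d['y'] = 8+4 = 12 → {'w': 0, 'i': 8, 'y': 12, 'm': 11, 'p': 1}
d['r'] = d['i']+4 = 12 → {'w': 0, 'i': 8, 'y': 12, 'm': 11, 'p': 1, 'r': 12}
d['n'] = 4 → {'w': 0, 'i': 8, 'y': 12, 'm': 11, 'p': 1, 'r': 12, 'n': 4}
del 'r' → {'w': 0, 'i': 8, 'y': 12, 'm': 11, 'p': 1, 'n': 4}
del 'y' → {'w': 0, 'i': 8, 'm': 11, 'p': 1, 'n': 4}
sum of values = 24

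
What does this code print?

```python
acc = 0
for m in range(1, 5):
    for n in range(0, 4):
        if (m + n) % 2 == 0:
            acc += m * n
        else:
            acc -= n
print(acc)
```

16

m=1,n=0: odd sum, acc = 0-0 = 0
m=1,n=1: even sum, acc = 0+1 = 1
m=1,n=2: odd sum, acc = 1-2 = -1
m=1,n=3: even sum, acc = (-1)+3 = 2
m=2,n=0: even sum, acc = 2+0 = 2
m=2,n=1: odd sum, acc = 2-1 = 1
m=2,n=2: even sum, acc = 1+4 = 5
m=2,n=3: odd sum, acc = 5-3 = 2
m=3,n=0: odd sum, acc = 2-0 = 2
m=3,n=1: even sum, acc = 2+3 = 5
m=3,n=2: odd sum, acc = 5-2 = 3
m=3,n=3: even sum, acc = 3+9 = 12
m=4,n=0: even sum, acc = 12+0 = 12
m=4,n=1: odd sum, acc = 12-1 = 11
m=4,n=2: even sum, acc = 11+8 = 19
m=4,n=3: odd sum, acc = 19-3 = 16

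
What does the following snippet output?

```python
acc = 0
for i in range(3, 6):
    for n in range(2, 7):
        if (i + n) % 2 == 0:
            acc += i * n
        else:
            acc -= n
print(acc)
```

i=3,n=2: odd sum, acc = 0-2 = -2
i=3,n=3: even sum, acc = (-2)+9 = 7
i=3,n=4: odd sum, acc = 7-4 = 3
i=3,n=5: even sum, acc = 3+15 = 18
i=3,n=6: odd sum, acc = 18-6 = 12
i=4,n=2: even sum, acc = 12+8 = 20
i=4,n=3: odd sum, acc = 20-3 = 17
i=4,n=4: even sum, acc = 17+16 = 33
i=4,n=5: odd sum, acc = 33-5 = 28
i=4,n=6: even sum, acc = 28+24 = 52
i=5,n=2: odd sum, acc = 52-2 = 50
i=5,n=3: even sum, acc = 50+15 = 65
i=5,n=4: odd sum, acc = 65-4 = 61
i=5,n=5: even sum, acc = 61+25 = 86
i=5,n=6: odd sum, acc = 86-6 = 80

80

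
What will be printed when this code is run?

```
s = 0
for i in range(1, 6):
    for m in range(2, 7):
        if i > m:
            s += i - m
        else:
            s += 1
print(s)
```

i=1,m=2: not 1>2, s = 0+1 = 1
i=1,m=3: not 1>3, s = 1+1 = 2
i=1,m=4: not 1>4, s = 2+1 = 3
i=1,m=5: not 1>5, s = 3+1 = 4
i=1,m=6: not 1>6, s = 4+1 = 5
i=2,m=2: not 2>2, s = 5+1 = 6
i=2,m=3: not 2>3, s = 6+1 = 7
i=2,m=4: not 2>4, s = 7+1 = 8
i=2,m=5: not 2>5, s = 8+1 = 9
i=2,m=6: not 2>6, s = 9+1 = 10
i=3,m=2: 3>2, s = 10+1 = 11
i=3,m=3: not 3>3, s = 11+1 = 12
i=3,m=4: not 3>4, s = 12+1 = 13
i=3,m=5: not 3>5, s = 13+1 = 14
i=3,m=6: not 3>6, s = 14+1 = 15
i=4,m=2: 4>2, s = 15+2 = 17
i=4,m=3: 4>3, s = 17+1 = 18
i=4,m=4: not 4>4, s = 18+1 = 19
i=4,m=5: not 4>5, s = 19+1 = 20
i=4,m=6: not 4>6, s = 20+1 = 21
i=5,m=2: 5>2, s = 21+3 = 24
i=5,m=3: 5>3, s = 24+2 = 26
i=5,m=4: 5>4, s = 26+1 = 27
i=5,m=5: not 5>5, s = 27+1 = 28
i=5,m=6: not 5>6, s = 28+1 = 29

29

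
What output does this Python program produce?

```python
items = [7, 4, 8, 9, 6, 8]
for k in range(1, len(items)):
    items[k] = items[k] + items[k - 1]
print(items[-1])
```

42

k=1: items[1] = 4+7 = 11 → [7, 11, 8, 9, 6, 8]
k=2: items[2] = 8+11 = 19 → [7, 11, 19, 9, 6, 8]
k=3: items[3] = 9+19 = 28 → [7, 11, 19, 28, 6, 8]
k=4: items[4] = 6+28 = 34 → [7, 11, 19, 28, 34, 8]
k=5: items[5] = 8+34 = 42 → [7, 11, 19, 28, 34, 42]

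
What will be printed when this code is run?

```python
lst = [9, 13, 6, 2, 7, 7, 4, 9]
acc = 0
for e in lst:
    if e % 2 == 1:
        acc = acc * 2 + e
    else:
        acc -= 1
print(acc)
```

281

e=9: odd, acc = 0*2+9 = 9
e=13: odd, acc = 9*2+13 = 31
e=6: not odd, acc = 31-1 = 30
e=2: not odd, acc = 30-1 = 29
e=7: odd, acc = 29*2+7 = 65
e=7: odd, acc = 65*2+7 = 137
e=4: not odd, acc = 137-1 = 136
e=9: odd, acc = 136*2+9 = 281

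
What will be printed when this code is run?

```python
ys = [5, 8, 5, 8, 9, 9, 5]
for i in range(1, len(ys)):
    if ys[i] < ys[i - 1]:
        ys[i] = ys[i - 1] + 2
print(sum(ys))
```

i=1: 8>=5, unchanged → [5, 8, 5, 8, 9, 9, 5]
i=2: 5<8, ys[2] = 8+2 = 10 → [5, 8, 10, 8, 9, 9, 5]
i=3: 8<10, ys[3] = 10+2 = 12 → [5, 8, 10, 12, 9, 9, 5]
i=4: 9<12, ys[4] = 12+2 = 14 → [5, 8, 10, 12, 14, 9, 5]
i=5: 9<14, ys[5] = 14+2 = 16 → [5, 8, 10, 12, 14, 16, 5]
i=6: 5<16, ys[6] = 16+2 = 18 → [5, 8, 10, 12, 14, 16, 18]
sum = 83

83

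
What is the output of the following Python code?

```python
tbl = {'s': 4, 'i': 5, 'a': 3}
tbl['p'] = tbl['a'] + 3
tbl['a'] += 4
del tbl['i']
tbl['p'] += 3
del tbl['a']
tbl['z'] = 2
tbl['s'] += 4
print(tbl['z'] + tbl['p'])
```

tbl['p'] = tbl['a']+3 = 6 → {'s': 4, 'i': 5, 'a': 3, 'p': 6}
tbl['a'] = 3+4 = 7 → {'s': 4, 'i': 5, 'a': 7, 'p': 6}
del 'i' → {'s': 4, 'a': 7, 'p': 6}
tbl['p'] = 6+3 = 9 → {'s': 4, 'a': 7, 'p': 9}
del 'a' → {'s': 4, 'p': 9}
tbl['z'] = 2 → {'s': 4, 'p': 9, 'z': 2}
tbl['s'] = 4+4 = 8 → {'s': 8, 'p': 9, 'z': 2}
tbl['z']+tbl['p'] = 2+9 = 11

11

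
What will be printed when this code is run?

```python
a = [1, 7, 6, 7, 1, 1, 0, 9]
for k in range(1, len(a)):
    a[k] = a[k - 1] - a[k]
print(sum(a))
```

-128

k=1: a[1] = 1-7 = -6 → [1, -6, 6, 7, 1, 1, 0, 9]
k=2: a[2] = (-6)-6 = -12 → [1, -6, -12, 7, 1, 1, 0, 9]
k=3: a[3] = (-12)-7 = -19 → [1, -6, -12, -19, 1, 1, 0, 9]
k=4: a[4] = (-19)-1 = -20 → [1, -6, -12, -19, -20, 1, 0, 9]
k=5: a[5] = (-20)-1 = -21 → [1, -6, -12, -19, -20, -21, 0, 9]
k=6: a[6] = (-21)-0 = -21 → [1, -6, -12, -19, -20, -21, -21, 9]
k=7: a[7] = (-21)-9 = -30 → [1, -6, -12, -19, -20, -21, -21, -30]
sum = -128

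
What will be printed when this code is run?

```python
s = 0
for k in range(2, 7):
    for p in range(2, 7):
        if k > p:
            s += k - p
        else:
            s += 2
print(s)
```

k=2,p=2: not 2>2, s = 0+2 = 2
k=2,p=3: not 2>3, s = 2+2 = 4
k=2,p=4: not 2>4, s = 4+2 = 6
k=2,p=5: not 2>5, s = 6+2 = 8
k=2,p=6: not 2>6, s = 8+2 = 10
k=3,p=2: 3>2, s = 10+1 = 11
k=3,p=3: not 3>3, s = 11+2 = 13
k=3,p=4: not 3>4, s = 13+2 = 15
k=3,p=5: not 3>5, s = 15+2 = 17
k=3,p=6: not 3>6, s = 17+2 = 19
k=4,p=2: 4>2, s = 19+2 = 21
k=4,p=3: 4>3, s = 21+1 = 22
k=4,p=4: not 4>4, s = 22+2 = 24
k=4,p=5: not 4>5, s = 24+2 = 26
k=4,p=6: not 4>6, s = 26+2 = 28
k=5,p=2: 5>2, s = 28+3 = 31
k=5,p=3: 5>3, s = 31+2 = 33
k=5,p=4: 5>4, s = 33+1 = 34
k=5,p=5: not 5>5, s = 34+2 = 36
k=5,p=6: not 5>6, s = 36+2 = 38
k=6,p=2: 6>2, s = 38+4 = 42
k=6,p=3: 6>3, s = 42+3 = 45
k=6,p=4: 6>4, s = 45+2 = 47
k=6,p=5: 6>5, s = 47+1 = 48
k=6,p=6: not 6>6, s = 48+2 = 50

50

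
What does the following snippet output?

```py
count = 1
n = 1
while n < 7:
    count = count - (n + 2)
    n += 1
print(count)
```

n=1: count = 1-3 = -2
n=2: count = (-2)-4 = -6
n=3: count = (-6)-5 = -11
n=4: count = (-11)-6 = -17
n=5: count = (-17)-7 = -24
n=6: count = (-24)-8 = -32

-32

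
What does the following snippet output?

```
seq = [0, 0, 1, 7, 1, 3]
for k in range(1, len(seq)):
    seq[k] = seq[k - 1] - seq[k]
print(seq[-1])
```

-12

k=1: seq[1] = 0-0 = 0 → [0, 0, 1, 7, 1, 3]
k=2: seq[2] = 0-1 = -1 → [0, 0, -1, 7, 1, 3]
k=3: seq[3] = (-1)-7 = -8 → [0, 0, -1, -8, 1, 3]
k=4: seq[4] = (-8)-1 = -9 → [0, 0, -1, -8, -9, 3]
k=5: seq[5] = (-9)-3 = -12 → [0, 0, -1, -8, -9, -12]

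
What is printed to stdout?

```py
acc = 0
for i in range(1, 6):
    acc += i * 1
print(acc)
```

15

i=1: acc = 0+1*1 = 1
i=2: acc = 1+2*1 = 3
i=3: acc = 3+3*1 = 6
i=4: acc = 6+4*1 = 10
i=5: acc = 10+5*1 = 15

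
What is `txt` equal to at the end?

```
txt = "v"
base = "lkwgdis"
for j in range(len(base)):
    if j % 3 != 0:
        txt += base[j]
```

'vkwdi'

j=0: skip
j=1: add 'k' → 'vk'
j=2: add 'w' → 'vkw'
j=3: skip
j=4: add 'd' → 'vkwd'
j=5: add 'i' → 'vkwdi'
j=6: skip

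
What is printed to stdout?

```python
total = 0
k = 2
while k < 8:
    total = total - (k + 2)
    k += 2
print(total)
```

-18

k=2: total = 0-4 = -4
k=4: total = (-4)-6 = -10
k=6: total = (-10)-8 = -18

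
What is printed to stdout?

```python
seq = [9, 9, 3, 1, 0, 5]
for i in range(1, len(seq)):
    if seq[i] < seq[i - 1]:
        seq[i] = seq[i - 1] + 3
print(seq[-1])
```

i=1: 9>=9, unchanged → [9, 9, 3, 1, 0, 5]
i=2: 3<9, seq[2] = 9+3 = 12 → [9, 9, 12, 1, 0, 5]
i=3: 1<12, seq[3] = 12+3 = 15 → [9, 9, 12, 15, 0, 5]
i=4: 0<15, seq[4] = 15+3 = 18 → [9, 9, 12, 15, 18, 5]
i=5: 5<18, seq[5] = 18+3 = 21 → [9, 9, 12, 15, 18, 21]

21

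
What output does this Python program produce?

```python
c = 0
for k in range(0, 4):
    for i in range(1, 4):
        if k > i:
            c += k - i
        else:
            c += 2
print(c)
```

22

k=0,i=1: not 0>1, c = 0+2 = 2
k=0,i=2: not 0>2, c = 2+2 = 4
k=0,i=3: not 0>3, c = 4+2 = 6
k=1,i=1: not 1>1, c = 6+2 = 8
k=1,i=2: not 1>2, c = 8+2 = 10
k=1,i=3: not 1>3, c = 10+2 = 12
k=2,i=1: 2>1, c = 12+1 = 13
k=2,i=2: not 2>2, c = 13+2 = 15
k=2,i=3: not 2>3, c = 15+2 = 17
k=3,i=1: 3>1, c = 17+2 = 19
k=3,i=2: 3>2, c = 19+1 = 20
k=3,i=3: not 3>3, c = 20+2 = 22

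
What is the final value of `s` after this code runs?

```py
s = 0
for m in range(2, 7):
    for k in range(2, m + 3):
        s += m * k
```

m=2,k=2: s = 0+4 = 4
m=2,k=3: s = 4+6 = 10
m=2,k=4: s = 10+8 = 18
m=3,k=2: s = 18+6 = 24
m=3,k=3: s = 24+9 = 33
m=3,k=4: s = 33+12 = 45
m=3,k=5: s = 45+15 = 60
m=4,k=2: s = 60+8 = 68
m=4,k=3: s = 68+12 = 80
m=4,k=4: s = 80+16 = 96
m=4,k=5: s = 96+20 = 116
m=4,k=6: s = 116+24 = 140
m=5,k=2: s = 140+10 = 150
m=5,k=3: s = 150+15 = 165
m=5,k=4: s = 165+20 = 185
m=5,k=5: s = 185+25 = 210
m=5,k=6: s = 210+30 = 240
m=5,k=7: s = 240+35 = 275
m=6,k=2: s = 275+12 = 287
m=6,k=3: s = 287+18 = 305
m=6,k=4: s = 305+24 = 329
m=6,k=5: s = 329+30 = 359
m=6,k=6: s = 359+36 = 395
m=6,k=7: s = 395+42 = 437
m=6,k=8: s = 437+48 = 485

485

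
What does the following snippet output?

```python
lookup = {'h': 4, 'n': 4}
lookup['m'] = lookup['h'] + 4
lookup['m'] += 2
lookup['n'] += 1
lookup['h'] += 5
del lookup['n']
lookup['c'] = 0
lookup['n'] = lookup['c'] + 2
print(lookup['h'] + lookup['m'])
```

lookup['m'] = lookup['h']+4 = 8 → {'h': 4, 'n': 4, 'm': 8}
lookup['m'] = 8+2 = 10 → {'h': 4, 'n': 4, 'm': 10}
lookup['n'] = 4+1 = 5 → {'h': 4, 'n': 5, 'm': 10}
lookup['h'] = 4+5 = 9 → {'h': 9, 'n': 5, 'm': 10}
del 'n' → {'h': 9, 'm': 10}
lookup['c'] = 0 → {'h': 9, 'm': 10, 'c': 0}
lookup['n'] = lookup['c']+2 = 2 → {'h': 9, 'm': 10, 'c': 0, 'n': 2}
lookup['h']+lookup['m'] = 9+10 = 19

19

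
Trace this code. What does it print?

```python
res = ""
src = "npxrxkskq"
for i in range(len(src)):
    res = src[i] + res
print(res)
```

i=0: prepend 'n' → 'n'
i=1: prepend 'p' → 'pn'
i=2: prepend 'x' → 'xpn'
i=3: prepend 'r' → 'rxpn'
i=4: prepend 'x' → 'xrxpn'
i=5: prepend 'k' → 'kxrxpn'
i=6: prepend 's' → 'skxrxpn'
i=7: prepend 'k' → 'kskxrxpn'
i=8: prepend 'q' → 'qkskxrxpn'

qkskxrxpn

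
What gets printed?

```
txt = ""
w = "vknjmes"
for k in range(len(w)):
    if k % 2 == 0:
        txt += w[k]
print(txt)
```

k=0: add 'v' → 'v'
k=1: skip
k=2: add 'n' → 'vn'
k=3: skip
k=4: add 'm' → 'vnm'
k=5: skip
k=6: add 's' → 'vnms'

vnms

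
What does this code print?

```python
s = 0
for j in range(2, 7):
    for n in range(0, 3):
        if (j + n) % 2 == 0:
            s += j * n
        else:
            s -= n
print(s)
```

j=2,n=0: even sum, s = 0+0 = 0
j=2,n=1: odd sum, s = 0-1 = -1
j=2,n=2: even sum, s = (-1)+4 = 3
j=3,n=0: odd sum, s = 3-0 = 3
j=3,n=1: even sum, s = 3+3 = 6
j=3,n=2: odd sum, s = 6-2 = 4
j=4,n=0: even sum, s = 4+0 = 4
j=4,n=1: odd sum, s = 4-1 = 3
j=4,n=2: even sum, s = 3+8 = 11
j=5,n=0: odd sum, s = 11-0 = 11
j=5,n=1: even sum, s = 11+5 = 16
j=5,n=2: odd sum, s = 16-2 = 14
j=6,n=0: even sum, s = 14+0 = 14
j=6,n=1: odd sum, s = 14-1 = 13
j=6,n=2: even sum, s = 13+12 = 25

25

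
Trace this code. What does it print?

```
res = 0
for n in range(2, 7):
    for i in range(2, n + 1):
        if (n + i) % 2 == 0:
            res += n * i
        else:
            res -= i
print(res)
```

130

n=2,i=2: even sum, res = 0+4 = 4
n=3,i=2: odd sum, res = 4-2 = 2
n=3,i=3: even sum, res = 2+9 = 11
n=4,i=2: even sum, res = 11+8 = 19
n=4,i=3: odd sum, res = 19-3 = 16
n=4,i=4: even sum, res = 16+16 = 32
n=5,i=2: odd sum, res = 32-2 = 30
n=5,i=3: even sum, res = 30+15 = 45
n=5,i=4: odd sum, res = 45-4 = 41
n=5,i=5: even sum, res = 41+25 = 66
n=6,i=2: even sum, res = 66+12 = 78
n=6,i=3: odd sum, res = 78-3 = 75
n=6,i=4: even sum, res = 75+24 = 99
n=6,i=5: odd sum, res = 99-5 = 94
n=6,i=6: even sum, res = 94+36 = 130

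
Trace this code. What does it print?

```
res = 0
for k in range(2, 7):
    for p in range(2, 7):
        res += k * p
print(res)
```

400

k=2,p=2: res = 0+4 = 4
k=2,p=3: res = 4+6 = 10
k=2,p=4: res = 10+8 = 18
k=2,p=5: res = 18+10 = 28
k=2,p=6: res = 28+12 = 40
k=3,p=2: res = 40+6 = 46
k=3,p=3: res = 46+9 = 55
k=3,p=4: res = 55+12 = 67
k=3,p=5: res = 67+15 = 82
k=3,p=6: res = 82+18 = 100
k=4,p=2: res = 100+8 = 108
k=4,p=3: res = 108+12 = 120
k=4,p=4: res = 120+16 = 136
k=4,p=5: res = 136+20 = 156
k=4,p=6: res = 156+24 = 180
k=5,p=2: res = 180+10 = 190
k=5,p=3: res = 190+15 = 205
k=5,p=4: res = 205+20 = 225
k=5,p=5: res = 225+25 = 250
k=5,p=6: res = 250+30 = 280
k=6,p=2: res = 280+12 = 292
k=6,p=3: res = 292+18 = 310
k=6,p=4: res = 310+24 = 334
k=6,p=5: res = 334+30 = 364
k=6,p=6: res = 364+36 = 400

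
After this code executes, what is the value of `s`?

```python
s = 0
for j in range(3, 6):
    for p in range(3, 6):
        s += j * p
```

j=3,p=3: s = 0+9 = 9
j=3,p=4: s = 9+12 = 21
j=3,p=5: s = 21+15 = 36
j=4,p=3: s = 36+12 = 48
j=4,p=4: s = 48+16 = 64
j=4,p=5: s = 64+20 = 84
j=5,p=3: s = 84+15 = 99
j=5,p=4: s = 99+20 = 119
j=5,p=5: s = 119+25 = 144

144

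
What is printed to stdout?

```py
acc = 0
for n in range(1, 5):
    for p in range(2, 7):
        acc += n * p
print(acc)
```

n=1,p=2: acc = 0+2 = 2
n=1,p=3: acc = 2+3 = 5
n=1,p=4: acc = 5+4 = 9
n=1,p=5: acc = 9+5 = 14
n=1,p=6: acc = 14+6 = 20
n=2,p=2: acc = 20+4 = 24
n=2,p=3: acc = 24+6 = 30
n=2,p=4: acc = 30+8 = 38
n=2,p=5: acc = 38+10 = 48
n=2,p=6: acc = 48+12 = 60
n=3,p=2: acc = 60+6 = 66
n=3,p=3: acc = 66+9 = 75
n=3,p=4: acc = 75+12 = 87
n=3,p=5: acc = 87+15 = 102
n=3,p=6: acc = 102+18 = 120
n=4,p=2: acc = 120+8 = 128
n=4,p=3: acc = 128+12 = 140
n=4,p=4: acc = 140+16 = 156
n=4,p=5: acc = 156+20 = 176
n=4,p=6: acc = 176+24 = 200

200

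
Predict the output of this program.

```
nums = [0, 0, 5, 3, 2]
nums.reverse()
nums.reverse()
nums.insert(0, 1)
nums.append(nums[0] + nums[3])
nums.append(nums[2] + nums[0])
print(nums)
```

[1, 0, 0, 5, 3, 2, 6, 1]

reverse → [2, 3, 5, 0, 0]
reverse → [0, 0, 5, 3, 2]
insert 1 at 0 → [1, 0, 0, 5, 3, 2]
append nums[0]+nums[3] = 1+5 = 6 → [1, 0, 0, 5, 3, 2, 6]
append nums[2]+nums[0] = 0+1 = 1 → [1, 0, 0, 5, 3, 2, 6, 1]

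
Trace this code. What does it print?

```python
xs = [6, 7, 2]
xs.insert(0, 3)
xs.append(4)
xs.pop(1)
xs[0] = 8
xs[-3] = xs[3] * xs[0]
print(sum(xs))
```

46

insert 3 at 0 → [3, 6, 7, 2]
append 4 → [3, 6, 7, 2, 4]
pop(1) removes 6 → [3, 7, 2, 4]
xs[0] = 8 → [8, 7, 2, 4]
xs[-3] = xs[3]*xs[0] = 4*8 = 32 → [8, 32, 2, 4]
sum = 46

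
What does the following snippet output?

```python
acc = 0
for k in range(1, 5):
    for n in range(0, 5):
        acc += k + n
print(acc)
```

90

k=1,n=0: acc = 0+1 = 1
k=1,n=1: acc = 1+2 = 3
k=1,n=2: acc = 3+3 = 6
k=1,n=3: acc = 6+4 = 10
k=1,n=4: acc = 10+5 = 15
k=2,n=0: acc = 15+2 = 17
k=2,n=1: acc = 17+3 = 20
k=2,n=2: acc = 20+4 = 24
k=2,n=3: acc = 24+5 = 29
k=2,n=4: acc = 29+6 = 35
k=3,n=0: acc = 35+3 = 38
k=3,n=1: acc = 38+4 = 42
k=3,n=2: acc = 42+5 = 47
k=3,n=3: acc = 47+6 = 53
k=3,n=4: acc = 53+7 = 60
k=4,n=0: acc = 60+4 = 64
k=4,n=1: acc = 64+5 = 69
k=4,n=2: acc = 69+6 = 75
k=4,n=3: acc = 75+7 = 82
k=4,n=4: acc = 82+8 = 90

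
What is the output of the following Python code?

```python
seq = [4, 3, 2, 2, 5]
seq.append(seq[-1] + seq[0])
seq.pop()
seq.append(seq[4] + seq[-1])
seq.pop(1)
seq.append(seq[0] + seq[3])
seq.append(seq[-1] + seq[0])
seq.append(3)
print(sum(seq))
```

48

append seq[-1]+seq[0] = 5+4 = 9 → [4, 3, 2, 2, 5, 9]
pop() removes 9 → [4, 3, 2, 2, 5]
append seq[4]+seq[-1] = 5+5 = 10 → [4, 3, 2, 2, 5, 10]
pop(1) removes 3 → [4, 2, 2, 5, 10]
append seq[0]+seq[3] = 4+5 = 9 → [4, 2, 2, 5, 10, 9]
append seq[-1]+seq[0] = 9+4 = 13 → [4, 2, 2, 5, 10, 9, 13]
append 3 → [4, 2, 2, 5, 10, 9, 13, 3]
sum = 48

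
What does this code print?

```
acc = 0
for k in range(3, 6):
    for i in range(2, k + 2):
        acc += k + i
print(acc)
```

93

k=3,i=2: acc = 0+5 = 5
k=3,i=3: acc = 5+6 = 11
k=3,i=4: acc = 11+7 = 18
k=4,i=2: acc = 18+6 = 24
k=4,i=3: acc = 24+7 = 31
k=4,i=4: acc = 31+8 = 39
k=4,i=5: acc = 39+9 = 48
k=5,i=2: acc = 48+7 = 55
k=5,i=3: acc = 55+8 = 63
k=5,i=4: acc = 63+9 = 72
k=5,i=5: acc = 72+10 = 82
k=5,i=6: acc = 82+11 = 93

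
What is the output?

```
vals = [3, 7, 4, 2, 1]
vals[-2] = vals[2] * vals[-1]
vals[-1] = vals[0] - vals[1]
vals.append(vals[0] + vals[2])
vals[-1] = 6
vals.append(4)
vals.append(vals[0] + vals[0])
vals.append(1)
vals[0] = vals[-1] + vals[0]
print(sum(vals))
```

vals[-2] = vals[2]*vals[-1] = 4*1 = 4 → [3, 7, 4, 4, 1]
vals[-1] = vals[0]-vals[1] = 3-7 = -4 → [3, 7, 4, 4, -4]
append vals[0]+vals[2] = 3+4 = 7 → [3, 7, 4, 4, -4, 7]
vals[-1] = 6 → [3, 7, 4, 4, -4, 6]
append 4 → [3, 7, 4, 4, -4, 6, 4]
append vals[0]+vals[0] = 3+3 = 6 → [3, 7, 4, 4, -4, 6, 4, 6]
append 1 → [3, 7, 4, 4, -4, 6, 4, 6, 1]
vals[0] = vals[-1]+vals[0] = 1+3 = 4 → [4, 7, 4, 4, -4, 6, 4, 6, 1]
sum = 32

32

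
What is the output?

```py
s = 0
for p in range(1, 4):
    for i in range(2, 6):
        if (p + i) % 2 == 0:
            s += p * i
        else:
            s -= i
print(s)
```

p=1,i=2: odd sum, s = 0-2 = -2
p=1,i=3: even sum, s = (-2)+3 = 1
p=1,i=4: odd sum, s = 1-4 = -3
p=1,i=5: even sum, s = (-3)+5 = 2
p=2,i=2: even sum, s = 2+4 = 6
p=2,i=3: odd sum, s = 6-3 = 3
p=2,i=4: even sum, s = 3+8 = 11
p=2,i=5: odd sum, s = 11-5 = 6
p=3,i=2: odd sum, s = 6-2 = 4
p=3,i=3: even sum, s = 4+9 = 13
p=3,i=4: odd sum, s = 13-4 = 9
p=3,i=5: even sum, s = 9+15 = 24

24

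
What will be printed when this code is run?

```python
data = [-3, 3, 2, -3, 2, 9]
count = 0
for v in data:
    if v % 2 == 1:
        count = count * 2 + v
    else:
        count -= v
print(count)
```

v=-3: odd, count = 0*2+(-3) = -3
v=3: odd, count = (-3)*2+3 = -3
v=2: not odd, count = (-3)-2 = -5
v=-3: odd, count = (-5)*2+(-3) = -13
v=2: not odd, count = (-13)-2 = -15
v=9: odd, count = (-15)*2+9 = -21

-21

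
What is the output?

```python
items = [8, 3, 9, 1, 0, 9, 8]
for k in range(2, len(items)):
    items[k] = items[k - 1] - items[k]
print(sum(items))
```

-49

k=2: items[2] = 3-9 = -6 → [8, 3, -6, 1, 0, 9, 8]
k=3: items[3] = (-6)-1 = -7 → [8, 3, -6, -7, 0, 9, 8]
k=4: items[4] = (-7)-0 = -7 → [8, 3, -6, -7, -7, 9, 8]
k=5: items[5] = (-7)-9 = -16 → [8, 3, -6, -7, -7, -16, 8]
k=6: items[6] = (-16)-8 = -24 → [8, 3, -6, -7, -7, -16, -24]
sum = -49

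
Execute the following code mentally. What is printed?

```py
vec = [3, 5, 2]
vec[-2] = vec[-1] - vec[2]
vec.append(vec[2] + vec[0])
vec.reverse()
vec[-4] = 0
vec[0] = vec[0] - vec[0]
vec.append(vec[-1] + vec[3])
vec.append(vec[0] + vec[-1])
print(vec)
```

[0, 2, 0, 3, 6, 6]

vec[-2] = vec[-1]-vec[2] = 2-2 = 0 → [3, 0, 2]
append vec[2]+vec[0] = 2+3 = 5 → [3, 0, 2, 5]
reverse → [5, 2, 0, 3]
vec[-4] = 0 → [0, 2, 0, 3]
vec[0] = vec[0]-vec[0] = 0-0 = 0 → [0, 2, 0, 3]
append vec[-1]+vec[3] = 3+3 = 6 → [0, 2, 0, 3, 6]
append vec[0]+vec[-1] = 0+6 = 6 → [0, 2, 0, 3, 6, 6]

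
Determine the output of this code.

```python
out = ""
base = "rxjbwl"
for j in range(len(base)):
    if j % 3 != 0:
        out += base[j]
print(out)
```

j=0: skip
j=1: add 'x' → 'x'
j=2: add 'j' → 'xj'
j=3: skip
j=4: add 'w' → 'xjw'
j=5: add 'l' → 'xjwl'

xjwl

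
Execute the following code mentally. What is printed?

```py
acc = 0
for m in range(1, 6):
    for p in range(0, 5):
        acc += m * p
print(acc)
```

150

m=1,p=0: acc = 0+0 = 0
m=1,p=1: acc = 0+1 = 1
m=1,p=2: acc = 1+2 = 3
m=1,p=3: acc = 3+3 = 6
m=1,p=4: acc = 6+4 = 10
m=2,p=0: acc = 10+0 = 10
m=2,p=1: acc = 10+2 = 12
m=2,p=2: acc = 12+4 = 16
m=2,p=3: acc = 16+6 = 22
m=2,p=4: acc = 22+8 = 30
m=3,p=0: acc = 30+0 = 30
m=3,p=1: acc = 30+3 = 33
m=3,p=2: acc = 33+6 = 39
m=3,p=3: acc = 39+9 = 48
m=3,p=4: acc = 48+12 = 60
m=4,p=0: acc = 60+0 = 60
m=4,p=1: acc = 60+4 = 64
m=4,p=2: acc = 64+8 = 72
m=4,p=3: acc = 72+12 = 84
m=4,p=4: acc = 84+16 = 100
m=5,p=0: acc = 100+0 = 100
m=5,p=1: acc = 100+5 = 105
m=5,p=2: acc = 105+10 = 115
m=5,p=3: acc = 115+15 = 130
m=5,p=4: acc = 130+20 = 150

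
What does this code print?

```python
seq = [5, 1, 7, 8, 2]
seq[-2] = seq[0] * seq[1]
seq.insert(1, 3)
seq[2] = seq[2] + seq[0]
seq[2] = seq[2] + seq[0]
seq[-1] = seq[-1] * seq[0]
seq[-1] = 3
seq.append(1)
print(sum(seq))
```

35

seq[-2] = seq[0]*seq[1] = 5*1 = 5 → [5, 1, 7, 5, 2]
insert 3 at 1 → [5, 3, 1, 7, 5, 2]
seq[2] = seq[2]+seq[0] = 1+5 = 6 → [5, 3, 6, 7, 5, 2]
seq[2] = seq[2]+seq[0] = 6+5 = 11 → [5, 3, 11, 7, 5, 2]
seq[-1] = seq[-1]*seq[0] = 2*5 = 10 → [5, 3, 11, 7, 5, 10]
seq[-1] = 3 → [5, 3, 11, 7, 5, 3]
append 1 → [5, 3, 11, 7, 5, 3, 1]
sum = 35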